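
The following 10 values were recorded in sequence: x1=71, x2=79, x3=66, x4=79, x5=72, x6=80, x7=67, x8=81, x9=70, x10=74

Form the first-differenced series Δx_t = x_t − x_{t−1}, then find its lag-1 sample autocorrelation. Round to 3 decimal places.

-0.887

First differences Δx: 8, -13, 13, -7, 8, -13, 14, -11, 4
Mean of differences = 0.3333
Numerator Σ(Δx_t−Δx̄)(Δx_{t+1}−Δx̄) = -901.1111
Denominator Σ(Δx_t−Δx̄)² = 1016.0000
r_1(Δx) = -901.1111 / 1016.0000 = -0.887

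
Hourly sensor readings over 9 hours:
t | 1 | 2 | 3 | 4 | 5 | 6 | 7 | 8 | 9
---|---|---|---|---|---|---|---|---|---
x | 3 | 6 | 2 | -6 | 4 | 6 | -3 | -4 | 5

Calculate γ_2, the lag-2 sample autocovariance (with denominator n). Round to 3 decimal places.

Mean x̄ = (3 + 6 + 2 − 6 + 4 + 6 − 3 − 4 + 5)/9 = 1.4444
Σ_{t=1}^{7}(x_t−x̄)(x_{t+2}−x̄) = -117.5062
γ_2 = -117.5062 / 9 = -13.056

-13.056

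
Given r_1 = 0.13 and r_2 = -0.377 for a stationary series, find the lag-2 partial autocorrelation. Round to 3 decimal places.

φ_{22} = (r_2 − r_1²) / (1 − r_1²)
r_1² = (0.13)² = 0.0169
Numerator = -0.377 − 0.0169 = -0.3939; denominator = 1 − 0.0169 = 0.9831
φ_{22} = -0.3939 / 0.9831 = -0.401

-0.401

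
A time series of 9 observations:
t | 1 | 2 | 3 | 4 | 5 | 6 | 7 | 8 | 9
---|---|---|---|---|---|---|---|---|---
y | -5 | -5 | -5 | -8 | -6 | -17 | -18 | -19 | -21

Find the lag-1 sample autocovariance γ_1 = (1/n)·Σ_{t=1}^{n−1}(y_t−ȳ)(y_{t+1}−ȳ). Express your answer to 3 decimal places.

Mean ȳ = (-5 − 5 − 5 − 8 − 6 − 17 − 18 − 19 − 21)/9 = -11.5556
Σ_{t=1}^{8}(y_t−ȳ)(y_{t+1}−ȳ) = 252.1358
γ_1 = 252.1358 / 9 = 28.015

28.015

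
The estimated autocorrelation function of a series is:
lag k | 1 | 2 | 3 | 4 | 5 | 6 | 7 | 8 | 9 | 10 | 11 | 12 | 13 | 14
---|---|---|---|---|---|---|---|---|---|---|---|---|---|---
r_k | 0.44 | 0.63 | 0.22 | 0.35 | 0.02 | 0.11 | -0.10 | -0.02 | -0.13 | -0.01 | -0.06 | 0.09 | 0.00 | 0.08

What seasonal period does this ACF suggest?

2

The largest autocorrelation is r_2 = 0.63; the remaining lags stay at or below 0.44.
The dominant spike at lag 2 indicates a seasonal period of 2.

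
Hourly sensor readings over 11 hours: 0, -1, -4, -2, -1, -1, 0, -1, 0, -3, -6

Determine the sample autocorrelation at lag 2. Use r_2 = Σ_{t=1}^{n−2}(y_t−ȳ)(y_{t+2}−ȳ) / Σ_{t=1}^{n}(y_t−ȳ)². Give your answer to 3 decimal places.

Mean ȳ = (0 − 1 − 4 − 2 − 1 − 1 + 0 − 1 + 0 − 3 − 6)/11 = -1.7273
Numerator Σ_{t=1}^{9}(y_t−ȳ)(y_{t+2}−ȳ) = -9.5124
Denominator Σ(y_t−ȳ)² = 36.1818
r_2 = -9.5124 / 36.1818 = -0.263

-0.263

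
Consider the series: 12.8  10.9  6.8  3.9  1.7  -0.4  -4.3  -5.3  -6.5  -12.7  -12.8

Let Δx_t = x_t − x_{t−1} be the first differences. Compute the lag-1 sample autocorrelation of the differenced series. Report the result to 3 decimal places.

First differences Δx: -1.9, -4.1, -2.9, -2.2, -2.1, -3.9, -1.0, -1.2, -6.2, -0.1
Mean of differences = -2.5600
Numerator Σ(Δx_t−Δx̄)(Δx_{t+1}−Δx̄) = -14.9396
Denominator Σ(Δx_t−Δx̄)² = 28.6440
r_1(Δx) = -14.9396 / 28.6440 = -0.522

-0.522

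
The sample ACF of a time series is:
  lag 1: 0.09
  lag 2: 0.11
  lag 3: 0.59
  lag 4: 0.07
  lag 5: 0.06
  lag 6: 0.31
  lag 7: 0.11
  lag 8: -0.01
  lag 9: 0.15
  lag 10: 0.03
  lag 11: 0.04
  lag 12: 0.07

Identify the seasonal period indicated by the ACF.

3

The largest autocorrelation is r_3 = 0.59, with weaker echoes at lags 6 (0.31) and 9 (0.15); the remaining lags stay at or below 0.11.
The dominant spike at lag 3 indicates a seasonal period of 3.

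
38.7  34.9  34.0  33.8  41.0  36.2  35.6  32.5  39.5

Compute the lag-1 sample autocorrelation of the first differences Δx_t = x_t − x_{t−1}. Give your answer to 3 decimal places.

First differences Δx: -3.8, -0.9, -0.2, 7.2, -4.8, -0.6, -3.1, 7.0
Mean of differences = 0.1000
Numerator Σ(Δx_t−Δx̄)(Δx_{t+1}−Δx̄) = -49.1300
Denominator Σ(Δx_t−Δx̄)² = 149.0600
r_1(Δx) = -49.1300 / 149.0600 = -0.330

-0.330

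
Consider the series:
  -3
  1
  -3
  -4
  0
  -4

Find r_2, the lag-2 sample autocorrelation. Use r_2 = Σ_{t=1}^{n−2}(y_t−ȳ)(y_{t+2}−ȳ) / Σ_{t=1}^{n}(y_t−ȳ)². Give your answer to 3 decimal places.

Mean ȳ = (-3 + 1 − 3 − 4 + 0 − 4)/6 = -2.1667
Σ(y_t−ȳ)(y_{t+2}−ȳ) = (0.6944) + (-5.8056) + (-1.8056) + (3.3611) = -3.5556
Denominator Σ(y_t−ȳ)² = 22.8333
r_2 = -3.5556 / 22.8333 = -0.156

-0.156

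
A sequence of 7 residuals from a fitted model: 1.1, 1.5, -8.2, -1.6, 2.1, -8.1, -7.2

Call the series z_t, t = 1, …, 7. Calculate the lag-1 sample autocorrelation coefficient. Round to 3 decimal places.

Mean z̄ = (1.1 + 1.5 − 8.2 − 1.6 + 2.1 − 8.1 − 7.2)/7 = -2.9143
Deviations from mean: 4.0143, 4.4143, -5.2857, 1.3143, 5.0143, -5.1857, -4.2857
Σ(z_t−z̄)(z_{t+1}−z̄) = (17.7202) + (-23.3327) + (-6.9469) + (6.5902) + (-26.0027) + (22.2245) = -9.7473
Denominator Σ(z_t−z̄)² = 135.6686
r_1 = -9.7473 / 135.6686 = -0.072

-0.072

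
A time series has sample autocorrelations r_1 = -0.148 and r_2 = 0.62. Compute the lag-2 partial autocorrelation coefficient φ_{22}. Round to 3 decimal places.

φ_{22} = (r_2 − r_1²) / (1 − r_1²)
r_1² = (-0.148)² = 0.021904
Numerator = 0.62 − 0.0219 = 0.5981; denominator = 1 − 0.0219 = 0.9781
φ_{22} = 0.5981 / 0.9781 = 0.611

0.611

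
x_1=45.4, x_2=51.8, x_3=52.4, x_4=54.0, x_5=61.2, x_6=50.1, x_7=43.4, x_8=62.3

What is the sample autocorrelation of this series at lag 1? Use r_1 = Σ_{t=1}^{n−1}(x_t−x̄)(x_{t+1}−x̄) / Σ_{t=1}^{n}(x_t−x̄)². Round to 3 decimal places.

Mean x̄ = (45.4 + 51.8 + 52.4 + 54.0 + 61.2 + 50.1 + 43.4 + 62.3)/8 = 52.5750
Deviations from mean: -7.1750, -0.7750, -0.1750, 1.4250, 8.6250, -2.4750, -9.1750, 9.7250
Numerator Σ_{t=1}^{7}(x_t−x̄)(x_{t+1}−x̄) = -70.1281
Denominator Σ(x_t−x̄)² = 313.4150
r_1 = -70.1281 / 313.4150 = -0.224

-0.224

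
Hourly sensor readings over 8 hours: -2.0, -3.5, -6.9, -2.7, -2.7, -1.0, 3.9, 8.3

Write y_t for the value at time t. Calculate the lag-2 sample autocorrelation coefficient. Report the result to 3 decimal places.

Mean ȳ = (-2.0 − 3.5 − 6.9 − 2.7 − 2.7 − 1.0 + 3.9 + 8.3)/8 = -0.8250
Σ(y_t−ȳ)(y_{t+2}−ȳ) = (7.1381) + (5.0156) + (11.3906) + (0.3281) + (-8.8594) + (-1.5969) = 13.4163
Denominator Σ(y_t−ȳ)² = 158.0950
r_2 = 13.4163 / 158.0950 = 0.085

0.085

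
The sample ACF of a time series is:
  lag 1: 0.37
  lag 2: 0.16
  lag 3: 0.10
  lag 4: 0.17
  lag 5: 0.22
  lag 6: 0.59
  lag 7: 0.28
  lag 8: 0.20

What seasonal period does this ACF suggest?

6

The largest autocorrelation is r_6 = 0.59; the remaining lags stay at or below 0.37. The elevated value at lag 1 (0.37), dropping to 0.16 at lag 2, reflects decaying short-term dependence rather than seasonality.
The dominant spike at lag 6 indicates a seasonal period of 6.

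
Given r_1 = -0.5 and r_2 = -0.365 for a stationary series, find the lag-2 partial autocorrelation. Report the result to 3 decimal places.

φ_{22} = (r_2 − r_1²) / (1 − r_1²)
r_1² = (-0.5)² = 0.25
Numerator = -0.365 − 0.2500 = -0.6150; denominator = 1 − 0.2500 = 0.7500
φ_{22} = -0.6150 / 0.7500 = -0.820

-0.820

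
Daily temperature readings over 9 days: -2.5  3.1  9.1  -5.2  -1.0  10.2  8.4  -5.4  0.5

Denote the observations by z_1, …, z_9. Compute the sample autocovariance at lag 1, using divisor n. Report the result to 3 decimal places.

Mean z̄ = (-2.5 + 3.1 + 9.1 − 5.2 − 1.0 + 10.2 + 8.4 − 5.4 + 0.5)/9 = 1.9111
Σ_{t=1}^{8}(z_t−z̄)(z_{t+1}−z̄) = -34.5857
γ_1 = -34.5857 / 9 = -3.843

-3.843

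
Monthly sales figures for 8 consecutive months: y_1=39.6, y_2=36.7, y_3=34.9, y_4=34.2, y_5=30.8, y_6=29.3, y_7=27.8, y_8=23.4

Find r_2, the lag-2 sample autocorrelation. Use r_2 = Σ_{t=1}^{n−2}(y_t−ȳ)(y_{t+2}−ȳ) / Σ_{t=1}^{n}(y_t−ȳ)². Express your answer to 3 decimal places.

Mean ȳ = (39.6 + 36.7 + 34.9 + 34.2 + 30.8 + 29.3 + 27.8 + 23.4)/8 = 32.0875
Σ(y_t−ȳ)(y_{t+2}−ȳ) = (21.1289) + (9.7439) + (-3.6211) + (-5.8886) + (5.5202) + (24.2164) = 51.0997
Denominator Σ(y_t−ȳ)² = 193.3688
r_2 = 51.0997 / 193.3688 = 0.264

0.264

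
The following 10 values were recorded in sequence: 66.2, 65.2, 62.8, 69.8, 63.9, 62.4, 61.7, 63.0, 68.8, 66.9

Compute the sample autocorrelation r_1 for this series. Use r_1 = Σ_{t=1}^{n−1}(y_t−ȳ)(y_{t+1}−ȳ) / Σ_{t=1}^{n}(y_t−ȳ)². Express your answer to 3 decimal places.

Mean ȳ = (66.2 + 65.2 + 62.8 + 69.8 + 63.9 + 62.4 + 61.7 + 63.0 + 68.8 + 66.9)/10 = 65.0700
Numerator Σ_{t=1}^{9}(y_t−ȳ)(y_{t+1}−ȳ) = 1.7831
Denominator Σ(y_t−ȳ)² = 70.2210
r_1 = 1.7831 / 70.2210 = 0.025

0.025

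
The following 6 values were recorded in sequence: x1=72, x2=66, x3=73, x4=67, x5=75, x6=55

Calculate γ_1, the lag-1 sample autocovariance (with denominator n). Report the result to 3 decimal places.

-20.167

Mean x̄ = (72 + 66 + 73 + 67 + 75 + 55)/6 = 68.0000
Σ_{t=1}^{5}(x_t−x̄)(x_{t+1}−x̄) = -121.0000
γ_1 = -121.0000 / 6 = -20.167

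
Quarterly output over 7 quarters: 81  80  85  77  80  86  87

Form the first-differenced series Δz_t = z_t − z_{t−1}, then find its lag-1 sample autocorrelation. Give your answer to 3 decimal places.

-0.400

First differences Δz: -1, 5, -8, 3, 6, 1
Mean of differences = 1.0000
Numerator Σ(Δz_t−Δz̄)(Δz_{t+1}−Δz̄) = -52.0000
Denominator Σ(Δz_t−Δz̄)² = 130.0000
r_1(Δz) = -52.0000 / 130.0000 = -0.400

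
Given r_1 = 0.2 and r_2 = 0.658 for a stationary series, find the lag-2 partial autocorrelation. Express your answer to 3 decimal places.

0.644

φ_{22} = (r_2 − r_1²) / (1 − r_1²)
r_1² = (0.2)² = 0.04
Numerator = 0.658 − 0.0400 = 0.6180; denominator = 1 − 0.0400 = 0.9600
φ_{22} = 0.6180 / 0.9600 = 0.644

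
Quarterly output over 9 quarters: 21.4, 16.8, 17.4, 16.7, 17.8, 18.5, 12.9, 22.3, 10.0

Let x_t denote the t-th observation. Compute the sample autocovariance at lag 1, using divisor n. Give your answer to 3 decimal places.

Mean x̄ = (21.4 + 16.8 + 17.4 + 16.7 + 17.8 + 18.5 + 12.9 + 22.3 + 10.0)/9 = 17.0889
Σ_{t=1}^{8}(x_t−x̄)(x_{t+1}−x̄) = -65.4101
γ_1 = -65.4101 / 9 = -7.268

-7.268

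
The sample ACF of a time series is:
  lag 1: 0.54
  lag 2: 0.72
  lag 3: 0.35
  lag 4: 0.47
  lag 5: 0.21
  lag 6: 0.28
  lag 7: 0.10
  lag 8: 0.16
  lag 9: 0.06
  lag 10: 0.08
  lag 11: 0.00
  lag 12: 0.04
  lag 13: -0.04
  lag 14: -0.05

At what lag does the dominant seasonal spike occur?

The largest autocorrelation is r_2 = 0.72; the remaining lags stay at or below 0.54.
The dominant spike at lag 2 indicates a seasonal period of 2.

2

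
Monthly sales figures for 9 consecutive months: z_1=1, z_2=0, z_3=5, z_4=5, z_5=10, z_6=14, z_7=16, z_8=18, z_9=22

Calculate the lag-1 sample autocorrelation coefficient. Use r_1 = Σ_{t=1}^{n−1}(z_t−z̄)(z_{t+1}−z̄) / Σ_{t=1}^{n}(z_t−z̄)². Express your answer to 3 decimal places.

0.679

Mean z̄ = (1 + 0 + 5 + 5 + 10 + 14 + 16 + 18 + 22)/9 = 10.1111
Numerator Σ_{t=1}^{8}(z_t−z̄)(z_{t+1}−z̄) = 333.2099
Denominator Σ(z_t−z̄)² = 490.8889
r_1 = 333.2099 / 490.8889 = 0.679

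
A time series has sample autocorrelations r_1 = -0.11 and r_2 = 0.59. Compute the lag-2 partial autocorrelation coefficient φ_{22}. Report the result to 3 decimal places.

φ_{22} = (r_2 − r_1²) / (1 − r_1²)
r_1² = (-0.11)² = 0.0121
Numerator = 0.59 − 0.0121 = 0.5779; denominator = 1 − 0.0121 = 0.9879
φ_{22} = 0.5779 / 0.9879 = 0.585

0.585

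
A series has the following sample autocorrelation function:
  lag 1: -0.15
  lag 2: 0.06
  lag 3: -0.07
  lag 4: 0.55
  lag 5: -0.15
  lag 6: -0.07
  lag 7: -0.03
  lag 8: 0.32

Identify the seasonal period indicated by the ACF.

4

The largest autocorrelation is r_4 = 0.55, with a weaker echo at lag 8 (0.32); the remaining lags stay at or below 0.06.
The dominant spike at lag 4 indicates a seasonal period of 4.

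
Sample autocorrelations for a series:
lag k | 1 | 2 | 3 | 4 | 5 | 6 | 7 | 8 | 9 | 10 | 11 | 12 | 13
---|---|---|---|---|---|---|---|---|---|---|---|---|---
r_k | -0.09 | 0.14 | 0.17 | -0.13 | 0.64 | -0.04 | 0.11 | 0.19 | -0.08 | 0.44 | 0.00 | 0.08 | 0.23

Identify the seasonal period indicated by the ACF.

The largest autocorrelation is r_5 = 0.64, with a weaker echo at lag 10 (0.44); the remaining lags stay at or below 0.23.
The dominant spike at lag 5 indicates a seasonal period of 5.

5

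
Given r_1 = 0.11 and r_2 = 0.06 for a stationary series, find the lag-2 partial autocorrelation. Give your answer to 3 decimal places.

φ_{22} = (r_2 − r_1²) / (1 − r_1²)
r_1² = (0.11)² = 0.0121
Numerator = 0.06 − 0.0121 = 0.0479; denominator = 1 − 0.0121 = 0.9879
φ_{22} = 0.0479 / 0.9879 = 0.048

0.048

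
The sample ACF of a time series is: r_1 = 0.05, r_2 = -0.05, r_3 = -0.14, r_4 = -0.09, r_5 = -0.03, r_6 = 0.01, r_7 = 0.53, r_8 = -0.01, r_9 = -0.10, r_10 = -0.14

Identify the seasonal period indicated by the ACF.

7

The largest autocorrelation is r_7 = 0.53; the remaining lags stay at or below 0.05.
The dominant spike at lag 7 indicates a seasonal period of 7.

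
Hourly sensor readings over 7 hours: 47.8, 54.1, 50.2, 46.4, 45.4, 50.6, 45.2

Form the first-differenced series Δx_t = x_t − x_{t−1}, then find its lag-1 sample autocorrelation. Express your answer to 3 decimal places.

First differences Δx: 6.3, -3.9, -3.8, -1.0, 5.2, -5.4
Mean of differences = -0.4333
Numerator Σ(Δx_t−Δx̄)(Δx_{t+1}−Δx̄) = -40.9344
Denominator Σ(Δx_t−Δx̄)² = 125.4133
r_1(Δx) = -40.9344 / 125.4133 = -0.326

-0.326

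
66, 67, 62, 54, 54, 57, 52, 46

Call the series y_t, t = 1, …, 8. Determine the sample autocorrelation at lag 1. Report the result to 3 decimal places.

Mean ȳ = (66 + 67 + 62 + 54 + 54 + 57 + 52 + 46)/8 = 57.2500
Deviations from mean: 8.7500, 9.7500, 4.7500, -3.2500, -3.2500, -0.2500, -5.2500, -11.2500
Σ(y_t−ȳ)(y_{t+1}−ȳ) = (85.3125) + (46.3125) + (-15.4375) + (10.5625) + (0.8125) + (1.3125) + (59.0625) = 187.9375
Denominator Σ(y_t−ȳ)² = 369.5000
r_1 = 187.9375 / 369.5000 = 0.509

0.509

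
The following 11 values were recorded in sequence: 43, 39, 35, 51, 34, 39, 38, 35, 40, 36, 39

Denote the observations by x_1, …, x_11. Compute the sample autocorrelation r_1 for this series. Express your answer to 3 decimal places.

-0.487

Mean x̄ = (43 + 39 + 35 + 51 + 34 + 39 + 38 + 35 + 40 + 36 + 39)/11 = 39.0000
Numerator Σ_{t=1}^{10}(x_t−x̄)(x_{t+1}−x̄) = -111.0000
Denominator Σ(x_t−x̄)² = 228.0000
r_1 = -111.0000 / 228.0000 = -0.487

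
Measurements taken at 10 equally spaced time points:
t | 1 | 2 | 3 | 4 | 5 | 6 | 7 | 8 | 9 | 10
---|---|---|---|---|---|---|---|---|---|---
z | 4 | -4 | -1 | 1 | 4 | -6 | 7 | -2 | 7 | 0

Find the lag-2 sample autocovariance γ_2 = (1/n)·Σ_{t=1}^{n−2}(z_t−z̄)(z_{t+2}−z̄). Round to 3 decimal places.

6.600

Mean z̄ = (4 − 4 − 1 + 1 + 4 − 6 + 7 − 2 + 7 + 0)/10 = 1.0000
Σ_{t=1}^{8}(z_t−z̄)(z_{t+2}−z̄) = 66.0000
γ_2 = 66.0000 / 10 = 6.600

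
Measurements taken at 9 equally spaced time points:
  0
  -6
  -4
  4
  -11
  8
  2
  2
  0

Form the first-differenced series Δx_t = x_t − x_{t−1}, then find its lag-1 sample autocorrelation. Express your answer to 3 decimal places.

First differences Δx: -6, 2, 8, -15, 19, -6, 0, -2
Mean of differences = 0.0000
Numerator Σ(Δx_t−Δx̄)(Δx_{t+1}−Δx̄) = -515.0000
Denominator Σ(Δx_t−Δx̄)² = 730.0000
r_1(Δx) = -515.0000 / 730.0000 = -0.705

-0.705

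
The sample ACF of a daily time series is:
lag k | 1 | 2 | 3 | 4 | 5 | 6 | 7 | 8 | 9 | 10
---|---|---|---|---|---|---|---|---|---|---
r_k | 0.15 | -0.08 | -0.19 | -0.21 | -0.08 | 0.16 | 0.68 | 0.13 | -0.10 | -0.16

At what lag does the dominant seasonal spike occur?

The largest autocorrelation is r_7 = 0.68; the remaining lags stay at or below 0.16.
The dominant spike at lag 7 indicates a seasonal period of 7.

7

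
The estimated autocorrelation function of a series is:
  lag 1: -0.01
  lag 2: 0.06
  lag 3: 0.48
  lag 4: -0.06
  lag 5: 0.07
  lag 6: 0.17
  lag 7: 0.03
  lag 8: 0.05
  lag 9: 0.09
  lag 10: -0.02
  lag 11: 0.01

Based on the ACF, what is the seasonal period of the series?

3

The largest autocorrelation is r_3 = 0.48, with a weaker echo at lag 6 (0.17); the remaining lags stay at or below 0.09.
The dominant spike at lag 3 indicates a seasonal period of 3.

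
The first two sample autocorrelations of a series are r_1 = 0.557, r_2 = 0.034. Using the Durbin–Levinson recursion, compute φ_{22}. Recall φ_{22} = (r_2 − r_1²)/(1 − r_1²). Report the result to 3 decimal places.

-0.401

φ_{22} = (r_2 − r_1²) / (1 − r_1²)
r_1² = (0.557)² = 0.310249
Numerator = 0.034 − 0.3102 = -0.2762; denominator = 1 − 0.3102 = 0.6898
φ_{22} = -0.2762 / 0.6898 = -0.401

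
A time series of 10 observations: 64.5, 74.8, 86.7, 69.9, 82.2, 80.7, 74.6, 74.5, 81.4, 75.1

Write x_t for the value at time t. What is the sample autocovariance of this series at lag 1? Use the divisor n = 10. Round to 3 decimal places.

Mean x̄ = (64.5 + 74.8 + 86.7 + 69.9 + 82.2 + 80.7 + 74.6 + 74.5 + 81.4 + 75.1)/10 = 76.4400
Σ_{t=1}^{9}(x_t−x̄)(x_{t+1}−x̄) = -98.0156
γ_1 = -98.0156 / 10 = -9.802

-9.802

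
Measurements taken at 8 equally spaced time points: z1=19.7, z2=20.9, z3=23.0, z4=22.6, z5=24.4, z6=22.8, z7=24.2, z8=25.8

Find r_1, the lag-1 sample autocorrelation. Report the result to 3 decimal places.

Mean z̄ = (19.7 + 20.9 + 23.0 + 22.6 + 24.4 + 22.8 + 24.2 + 25.8)/8 = 22.9250
Numerator Σ_{t=1}^{7}(z_t−z̄)(z_{t+1}−z̄) = 9.1969
Denominator Σ(z_t−z̄)² = 26.6950
r_1 = 9.1969 / 26.6950 = 0.345

0.345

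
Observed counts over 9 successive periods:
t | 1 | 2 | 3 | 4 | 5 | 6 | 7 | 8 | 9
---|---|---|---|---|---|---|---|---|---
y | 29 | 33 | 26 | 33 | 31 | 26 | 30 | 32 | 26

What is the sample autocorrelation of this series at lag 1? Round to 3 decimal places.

-0.509

Mean ȳ = (29 + 33 + 26 + 33 + 31 + 26 + 30 + 32 + 26)/9 = 29.5556
Numerator Σ_{t=1}^{8}(y_t−ȳ)(y_{t+1}−ȳ) = -35.7531
Denominator Σ(y_t−ȳ)² = 70.2222
r_1 = -35.7531 / 70.2222 = -0.509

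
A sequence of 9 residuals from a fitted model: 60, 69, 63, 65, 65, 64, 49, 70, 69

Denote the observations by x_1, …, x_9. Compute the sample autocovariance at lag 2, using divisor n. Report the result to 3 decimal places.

-9.468

Mean x̄ = (60 + 69 + 63 + 65 + 65 + 64 + 49 + 70 + 69)/9 = 63.7778
Σ_{t=1}^{7}(x_t−x̄)(x_{t+2}−x̄) = -85.2099
γ_2 = -85.2099 / 9 = -9.468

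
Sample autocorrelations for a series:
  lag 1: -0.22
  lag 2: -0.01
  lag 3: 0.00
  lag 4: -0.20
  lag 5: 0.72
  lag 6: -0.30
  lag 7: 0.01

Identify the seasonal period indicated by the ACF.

5

The largest autocorrelation is r_5 = 0.72; the remaining lags stay at or below 0.01.
The dominant spike at lag 5 indicates a seasonal period of 5.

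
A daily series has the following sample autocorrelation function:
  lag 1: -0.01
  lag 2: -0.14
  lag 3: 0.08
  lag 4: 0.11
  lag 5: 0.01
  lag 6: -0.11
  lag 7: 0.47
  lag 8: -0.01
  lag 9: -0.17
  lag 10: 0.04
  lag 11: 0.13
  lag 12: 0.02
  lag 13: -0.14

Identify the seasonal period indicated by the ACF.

7

The largest autocorrelation is r_7 = 0.47; the remaining lags stay at or below 0.13.
The dominant spike at lag 7 indicates a seasonal period of 7.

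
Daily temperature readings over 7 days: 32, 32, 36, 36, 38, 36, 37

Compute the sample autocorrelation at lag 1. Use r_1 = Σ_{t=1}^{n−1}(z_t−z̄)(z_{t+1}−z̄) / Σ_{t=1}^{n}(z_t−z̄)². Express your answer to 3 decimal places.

Mean z̄ = (32 + 32 + 36 + 36 + 38 + 36 + 37)/7 = 35.2857
Deviations from mean: -3.2857, -3.2857, 0.7143, 0.7143, 2.7143, 0.7143, 1.7143
Σ(z_t−z̄)(z_{t+1}−z̄) = (10.7959) + (-2.3469) + (0.5102) + (1.9388) + (1.9388) + (1.2245) = 14.0612
Denominator Σ(z_t−z̄)² = 33.4286
r_1 = 14.0612 / 33.4286 = 0.421

0.421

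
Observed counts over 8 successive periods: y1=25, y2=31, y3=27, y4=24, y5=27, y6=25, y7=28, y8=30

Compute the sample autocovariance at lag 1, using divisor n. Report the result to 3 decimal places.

-0.877

Mean ȳ = (25 + 31 + 27 + 24 + 27 + 25 + 28 + 30)/8 = 27.1250
Deviations: -2.1250, 3.8750, -0.1250, -3.1250, -0.1250, -2.1250, 0.8750, 2.8750
Σ_{t=1}^{7}(y_t−ȳ)(y_{t+1}−ȳ) = -7.0156
γ_1 = -7.0156 / 8 = -0.877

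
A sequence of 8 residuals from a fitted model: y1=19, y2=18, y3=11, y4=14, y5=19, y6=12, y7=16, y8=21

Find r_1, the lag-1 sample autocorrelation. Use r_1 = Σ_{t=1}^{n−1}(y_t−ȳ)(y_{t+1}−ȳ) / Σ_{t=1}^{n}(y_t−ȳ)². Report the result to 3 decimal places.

-0.115

Mean ȳ = (19 + 18 + 11 + 14 + 19 + 12 + 16 + 21)/8 = 16.2500
Deviations from mean: 2.7500, 1.7500, -5.2500, -2.2500, 2.7500, -4.2500, -0.2500, 4.7500
Numerator Σ_{t=1}^{7}(y_t−ȳ)(y_{t+1}−ȳ) = -10.5625
Denominator Σ(y_t−ȳ)² = 91.5000
r_1 = -10.5625 / 91.5000 = -0.115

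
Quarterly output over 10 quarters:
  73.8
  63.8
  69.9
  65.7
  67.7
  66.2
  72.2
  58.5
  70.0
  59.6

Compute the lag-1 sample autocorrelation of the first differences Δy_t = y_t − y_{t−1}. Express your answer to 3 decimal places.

First differences Δy: -10.0, 6.1, -4.2, 2.0, -1.5, 6.0, -13.7, 11.5, -10.4
Mean of differences = -1.5778
Numerator Σ(Δy_t−Δȳ)(Δy_{t+1}−Δȳ) = -459.0772
Denominator Σ(Δy_t−Δȳ)² = 602.7956
r_1(Δy) = -459.0772 / 602.7956 = -0.762

-0.762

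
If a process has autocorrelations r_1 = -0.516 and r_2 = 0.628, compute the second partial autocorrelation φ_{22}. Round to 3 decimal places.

φ_{22} = (r_2 − r_1²) / (1 − r_1²)
r_1² = (-0.516)² = 0.266256
Numerator = 0.628 − 0.2663 = 0.3617; denominator = 1 − 0.2663 = 0.7337
φ_{22} = 0.3617 / 0.7337 = 0.493

0.493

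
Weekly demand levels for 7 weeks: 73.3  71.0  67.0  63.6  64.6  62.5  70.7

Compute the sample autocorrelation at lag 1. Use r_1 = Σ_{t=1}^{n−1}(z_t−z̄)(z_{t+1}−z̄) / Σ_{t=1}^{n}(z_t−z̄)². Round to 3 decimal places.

Mean z̄ = (73.3 + 71.0 + 67.0 + 63.6 + 64.6 + 62.5 + 70.7)/7 = 67.5286
Deviations from mean: 5.7714, 3.4714, -0.5286, -3.9286, -2.9286, -5.0286, 3.1714
Numerator Σ_{t=1}^{6}(z_t−z̄)(z_{t+1}−z̄) = 30.5606
Denominator Σ(z_t−z̄)² = 104.9943
r_1 = 30.5606 / 104.9943 = 0.291

0.291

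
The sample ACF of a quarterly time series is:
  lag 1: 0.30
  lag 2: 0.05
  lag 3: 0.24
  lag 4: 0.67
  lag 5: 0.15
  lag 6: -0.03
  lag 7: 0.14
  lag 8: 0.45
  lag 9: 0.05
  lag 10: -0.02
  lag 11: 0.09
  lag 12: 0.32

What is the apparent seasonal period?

The largest autocorrelation is r_4 = 0.67, with weaker echoes at lags 8 (0.45) and 12 (0.32); the remaining lags stay at or below 0.30. The elevated value at lag 1 (0.30), dropping to 0.05 at lag 2, reflects decaying short-term dependence rather than seasonality.
The dominant spike at lag 4 indicates a seasonal period of 4.

4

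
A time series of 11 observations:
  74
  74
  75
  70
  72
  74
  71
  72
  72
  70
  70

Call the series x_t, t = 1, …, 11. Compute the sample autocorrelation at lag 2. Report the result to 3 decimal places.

Mean x̄ = (74 + 74 + 75 + 70 + 72 + 74 + 71 + 72 + 72 + 70 + 70)/11 = 72.1818
Numerator Σ_{t=1}^{9}(x_t−x̄)(x_{t+2}−x̄) = -2.4298
Denominator Σ(x_t−x̄)² = 33.6364
r_2 = -2.4298 / 33.6364 = -0.072

-0.072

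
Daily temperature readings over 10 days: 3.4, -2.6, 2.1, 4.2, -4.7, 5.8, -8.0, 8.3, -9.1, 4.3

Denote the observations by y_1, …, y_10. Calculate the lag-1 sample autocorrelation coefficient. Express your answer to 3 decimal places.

Mean ȳ = (3.4 − 2.6 + 2.1 + 4.2 − 4.7 + 5.8 − 8.0 + 8.3 − 9.1 + 4.3)/10 = 0.3700
Numerator Σ_{t=1}^{9}(y_t−ȳ)(y_{t+1}−ȳ) = -278.5969
Denominator Σ(y_t−ȳ)² = 328.9210
r_1 = -278.5969 / 328.9210 = -0.847

-0.847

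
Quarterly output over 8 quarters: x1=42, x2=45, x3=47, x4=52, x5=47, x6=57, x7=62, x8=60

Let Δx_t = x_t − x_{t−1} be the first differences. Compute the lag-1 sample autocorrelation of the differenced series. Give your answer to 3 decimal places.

First differences Δx: 3, 2, 5, -5, 10, 5, -2
Mean of differences = 2.5714
Numerator Σ(Δx_t−Δx̄)(Δx_{t+1}−Δx̄) = -69.3265
Denominator Σ(Δx_t−Δx̄)² = 145.7143
r_1(Δx) = -69.3265 / 145.7143 = -0.476

-0.476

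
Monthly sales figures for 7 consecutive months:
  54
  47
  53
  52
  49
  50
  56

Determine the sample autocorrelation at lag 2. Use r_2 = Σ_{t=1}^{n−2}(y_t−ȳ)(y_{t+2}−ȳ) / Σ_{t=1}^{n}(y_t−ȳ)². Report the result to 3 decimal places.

-0.246

Mean ȳ = (54 + 47 + 53 + 52 + 49 + 50 + 56)/7 = 51.5714
Deviations from mean: 2.4286, -4.5714, 1.4286, 0.4286, -2.5714, -1.5714, 4.4286
Numerator Σ_{t=1}^{5}(y_t−ȳ)(y_{t+2}−ȳ) = -14.2245
Denominator Σ(y_t−ȳ)² = 57.7143
r_2 = -14.2245 / 57.7143 = -0.246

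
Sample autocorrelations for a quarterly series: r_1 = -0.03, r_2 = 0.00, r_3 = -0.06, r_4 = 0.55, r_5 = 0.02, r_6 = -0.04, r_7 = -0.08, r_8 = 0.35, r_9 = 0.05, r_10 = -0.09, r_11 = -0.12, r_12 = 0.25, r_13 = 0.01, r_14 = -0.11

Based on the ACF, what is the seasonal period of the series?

4

The largest autocorrelation is r_4 = 0.55, with weaker echoes at lags 8 (0.35) and 12 (0.25); the remaining lags stay at or below 0.05.
The dominant spike at lag 4 indicates a seasonal period of 4.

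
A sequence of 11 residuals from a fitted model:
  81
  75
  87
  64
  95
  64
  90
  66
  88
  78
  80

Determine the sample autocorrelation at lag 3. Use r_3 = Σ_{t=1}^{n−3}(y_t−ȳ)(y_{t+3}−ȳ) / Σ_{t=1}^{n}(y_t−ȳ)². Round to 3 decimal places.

Mean ȳ = (81 + 75 + 87 + 64 + 95 + 64 + 90 + 66 + 88 + 78 + 80)/11 = 78.9091
Numerator Σ_{t=1}^{8}(y_t−ȳ)(y_{t+3}−ȳ) = -747.4793
Denominator Σ(y_t−ȳ)² = 1162.9091
r_3 = -747.4793 / 1162.9091 = -0.643

-0.643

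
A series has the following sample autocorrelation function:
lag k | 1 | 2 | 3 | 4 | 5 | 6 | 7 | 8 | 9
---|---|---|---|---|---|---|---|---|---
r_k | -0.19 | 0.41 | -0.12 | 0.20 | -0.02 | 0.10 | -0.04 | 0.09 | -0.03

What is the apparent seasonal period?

The largest autocorrelation is r_2 = 0.41, with a weaker echo at lag 4 (0.20); the remaining lags stay at or below 0.10.
The dominant spike at lag 2 indicates a seasonal period of 2.

2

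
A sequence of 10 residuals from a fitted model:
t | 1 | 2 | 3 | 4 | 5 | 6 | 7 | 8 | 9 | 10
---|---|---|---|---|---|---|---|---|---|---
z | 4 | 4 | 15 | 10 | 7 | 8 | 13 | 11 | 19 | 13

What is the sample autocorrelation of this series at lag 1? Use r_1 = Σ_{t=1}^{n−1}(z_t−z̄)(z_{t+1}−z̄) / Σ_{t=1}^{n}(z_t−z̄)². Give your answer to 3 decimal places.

0.202

Mean z̄ = (4 + 4 + 15 + 10 + 7 + 8 + 13 + 11 + 19 + 13)/10 = 10.4000
Numerator Σ_{t=1}^{9}(z_t−z̄)(z_{t+1}−z̄) = 42.0400
Denominator Σ(z_t−z̄)² = 208.4000
r_1 = 42.0400 / 208.4000 = 0.202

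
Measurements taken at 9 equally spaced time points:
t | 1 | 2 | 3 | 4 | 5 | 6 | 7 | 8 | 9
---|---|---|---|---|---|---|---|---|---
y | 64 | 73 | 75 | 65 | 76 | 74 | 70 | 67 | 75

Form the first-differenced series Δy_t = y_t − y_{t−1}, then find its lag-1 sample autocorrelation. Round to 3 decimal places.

First differences Δy: 9, 2, -10, 11, -2, -4, -3, 8
Mean of differences = 1.3750
Numerator Σ(Δy_t−Δȳ)(Δy_{t+1}−Δȳ) = -131.6406
Denominator Σ(Δy_t−Δȳ)² = 383.8750
r_1(Δy) = -131.6406 / 383.8750 = -0.343

-0.343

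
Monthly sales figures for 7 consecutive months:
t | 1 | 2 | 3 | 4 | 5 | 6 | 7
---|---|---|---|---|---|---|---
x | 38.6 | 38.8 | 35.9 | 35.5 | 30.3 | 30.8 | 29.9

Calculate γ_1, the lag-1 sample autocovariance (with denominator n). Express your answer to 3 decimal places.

Mean x̄ = (38.6 + 38.8 + 35.9 + 35.5 + 30.3 + 30.8 + 29.9)/7 = 34.2571
Σ_{t=1}^{6}(x_t−x̄)(x_{t+1}−x̄) = 53.0596
γ_1 = 53.0596 / 7 = 7.580

7.580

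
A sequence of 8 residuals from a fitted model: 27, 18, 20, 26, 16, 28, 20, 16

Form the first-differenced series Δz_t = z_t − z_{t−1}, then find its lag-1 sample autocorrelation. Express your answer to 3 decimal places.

First differences Δz: -9, 2, 6, -10, 12, -8, -4
Mean of differences = -1.5714
Numerator Σ(Δz_t−Δz̄)(Δz_{t+1}−Δz̄) = -249.3265
Denominator Σ(Δz_t−Δz̄)² = 427.7143
r_1(Δz) = -249.3265 / 427.7143 = -0.583

-0.583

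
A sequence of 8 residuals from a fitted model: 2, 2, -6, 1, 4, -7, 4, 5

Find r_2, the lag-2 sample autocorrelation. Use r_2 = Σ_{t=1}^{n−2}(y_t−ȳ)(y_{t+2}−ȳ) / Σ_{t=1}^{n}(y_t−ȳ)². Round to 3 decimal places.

Mean ȳ = (2 + 2 − 6 + 1 + 4 − 7 + 4 + 5)/8 = 0.6250
Deviations from mean: 1.3750, 1.3750, -6.6250, 0.3750, 3.3750, -7.6250, 3.3750, 4.3750
Σ(y_t−ȳ)(y_{t+2}−ȳ) = (-9.1094) + (0.5156) + (-22.3594) + (-2.8594) + (11.3906) + (-33.3594) = -55.7813
Denominator Σ(y_t−ȳ)² = 147.8750
r_2 = -55.7813 / 147.8750 = -0.377

-0.377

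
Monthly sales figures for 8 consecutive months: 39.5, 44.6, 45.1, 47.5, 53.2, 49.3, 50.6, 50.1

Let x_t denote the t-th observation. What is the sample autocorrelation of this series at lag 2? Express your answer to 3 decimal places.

0.214

Mean x̄ = (39.5 + 44.6 + 45.1 + 47.5 + 53.2 + 49.3 + 50.6 + 50.1)/8 = 47.4875
Deviations from mean: -7.9875, -2.8875, -2.3875, 0.0125, 5.7125, 1.8125, 3.1125, 2.6125
Σ(x_t−x̄)(x_{t+2}−x̄) = (19.0702) + (-0.0361) + (-13.6386) + (0.0227) + (17.7802) + (4.7352) = 27.9334
Denominator Σ(x_t−x̄)² = 130.2688
r_2 = 27.9334 / 130.2688 = 0.214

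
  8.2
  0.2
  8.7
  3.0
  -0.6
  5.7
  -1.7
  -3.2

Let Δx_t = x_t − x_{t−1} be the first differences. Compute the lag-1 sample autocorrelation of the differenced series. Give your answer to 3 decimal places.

-0.615

First differences Δx: -8.0, 8.5, -5.7, -3.6, 6.3, -7.4, -1.5
Mean of differences = -1.6286
Numerator Σ(Δx_t−Δx̄)(Δx_{t+1}−Δx̄) = -159.8765
Denominator Σ(Δx_t−Δx̄)² = 259.8343
r_1(Δx) = -159.8765 / 259.8343 = -0.615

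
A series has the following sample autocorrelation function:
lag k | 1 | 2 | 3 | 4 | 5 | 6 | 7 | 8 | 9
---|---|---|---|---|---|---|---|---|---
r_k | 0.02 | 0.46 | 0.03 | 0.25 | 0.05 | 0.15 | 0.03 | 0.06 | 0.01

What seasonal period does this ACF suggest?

2

The largest autocorrelation is r_2 = 0.46, with weaker echoes at lags 4 (0.25) and 6 (0.15); the remaining lags stay at or below 0.06.
The dominant spike at lag 2 indicates a seasonal period of 2.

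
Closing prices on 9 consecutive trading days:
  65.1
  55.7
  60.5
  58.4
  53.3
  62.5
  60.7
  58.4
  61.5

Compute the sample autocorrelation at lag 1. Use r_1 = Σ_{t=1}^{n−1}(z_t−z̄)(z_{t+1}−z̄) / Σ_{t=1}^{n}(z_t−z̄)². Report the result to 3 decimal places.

Mean z̄ = (65.1 + 55.7 + 60.5 + 58.4 + 53.3 + 62.5 + 60.7 + 58.4 + 61.5)/9 = 59.5667
Numerator Σ_{t=1}^{8}(z_t−z̄)(z_{t+1}−z̄) = -37.4178
Denominator Σ(z_t−z̄)² = 102.0600
r_1 = -37.4178 / 102.0600 = -0.367

-0.367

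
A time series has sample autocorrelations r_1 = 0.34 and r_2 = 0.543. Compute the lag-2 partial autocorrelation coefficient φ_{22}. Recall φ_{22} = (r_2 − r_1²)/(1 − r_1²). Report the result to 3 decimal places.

φ_{22} = (r_2 − r_1²) / (1 − r_1²)
r_1² = (0.34)² = 0.1156
Numerator = 0.543 − 0.1156 = 0.4274; denominator = 1 − 0.1156 = 0.8844
φ_{22} = 0.4274 / 0.8844 = 0.483

0.483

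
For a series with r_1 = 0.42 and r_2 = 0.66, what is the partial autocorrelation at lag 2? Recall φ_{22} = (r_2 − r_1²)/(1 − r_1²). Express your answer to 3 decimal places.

0.587

φ_{22} = (r_2 − r_1²) / (1 − r_1²)
r_1² = (0.42)² = 0.1764
Numerator = 0.66 − 0.1764 = 0.4836; denominator = 1 − 0.1764 = 0.8236
φ_{22} = 0.4836 / 0.8236 = 0.587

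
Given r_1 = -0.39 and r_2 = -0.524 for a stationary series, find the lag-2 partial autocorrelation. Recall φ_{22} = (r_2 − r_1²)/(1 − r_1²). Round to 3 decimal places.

-0.797

φ_{22} = (r_2 − r_1²) / (1 − r_1²)
r_1² = (-0.39)² = 0.1521
Numerator = -0.524 − 0.1521 = -0.6761; denominator = 1 − 0.1521 = 0.8479
φ_{22} = -0.6761 / 0.8479 = -0.797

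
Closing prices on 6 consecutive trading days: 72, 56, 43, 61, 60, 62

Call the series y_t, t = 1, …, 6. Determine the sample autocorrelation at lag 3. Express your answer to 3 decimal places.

-0.056

Mean ȳ = (72 + 56 + 43 + 61 + 60 + 62)/6 = 59.0000
Deviations from mean: 13.0000, -3.0000, -16.0000, 2.0000, 1.0000, 3.0000
Σ(y_t−ȳ)(y_{t+3}−ȳ) = (26.0000) + (-3.0000) + (-48.0000) = -25.0000
Denominator Σ(y_t−ȳ)² = 448.0000
r_3 = -25.0000 / 448.0000 = -0.056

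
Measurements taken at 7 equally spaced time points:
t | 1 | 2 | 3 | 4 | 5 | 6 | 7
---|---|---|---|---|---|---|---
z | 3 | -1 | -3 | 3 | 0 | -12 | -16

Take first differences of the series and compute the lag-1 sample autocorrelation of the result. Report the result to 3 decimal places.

First differences Δz: -4, -2, 6, -3, -12, -4
Mean of differences = -3.1667
Numerator Σ(Δz_t−Δz̄)(Δz_{t+1}−Δz̄) = 17.1389
Denominator Σ(Δz_t−Δz̄)² = 164.8333
r_1(Δz) = 17.1389 / 164.8333 = 0.104

0.104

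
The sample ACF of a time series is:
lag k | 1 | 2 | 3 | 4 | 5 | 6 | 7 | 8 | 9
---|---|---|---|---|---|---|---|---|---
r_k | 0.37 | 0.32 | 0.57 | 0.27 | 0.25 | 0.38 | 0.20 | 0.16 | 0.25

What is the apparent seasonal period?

The largest autocorrelation is r_3 = 0.57, with a weaker echo at lag 6 (0.38); the remaining lags stay at or below 0.37. The elevated value at lag 1 (0.37), dropping to 0.32 at lag 2, reflects decaying short-term dependence rather than seasonality.
The dominant spike at lag 3 indicates a seasonal period of 3.

3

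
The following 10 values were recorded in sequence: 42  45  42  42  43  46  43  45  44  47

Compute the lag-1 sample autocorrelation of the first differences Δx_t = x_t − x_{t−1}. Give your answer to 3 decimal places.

First differences Δx: 3, -3, 0, 1, 3, -3, 2, -1, 3
Mean of differences = 0.5556
Numerator Σ(Δx_t−Δx̄)(Δx_{t+1}−Δx̄) = -25.7531
Denominator Σ(Δx_t−Δx̄)² = 48.2222
r_1(Δx) = -25.7531 / 48.2222 = -0.534

-0.534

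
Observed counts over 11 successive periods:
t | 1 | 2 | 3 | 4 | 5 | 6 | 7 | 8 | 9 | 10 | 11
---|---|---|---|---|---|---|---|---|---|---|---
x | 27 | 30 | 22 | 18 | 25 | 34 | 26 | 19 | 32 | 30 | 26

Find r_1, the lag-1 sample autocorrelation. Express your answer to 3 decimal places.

Mean x̄ = (27 + 30 + 22 + 18 + 25 + 34 + 26 + 19 + 32 + 30 + 26)/11 = 26.2727
Numerator Σ_{t=1}^{10}(x_t−x̄)(x_{t+1}−x̄) = 1.3802
Denominator Σ(x_t−x̄)² = 262.1818
r_1 = 1.3802 / 262.1818 = 0.005

0.005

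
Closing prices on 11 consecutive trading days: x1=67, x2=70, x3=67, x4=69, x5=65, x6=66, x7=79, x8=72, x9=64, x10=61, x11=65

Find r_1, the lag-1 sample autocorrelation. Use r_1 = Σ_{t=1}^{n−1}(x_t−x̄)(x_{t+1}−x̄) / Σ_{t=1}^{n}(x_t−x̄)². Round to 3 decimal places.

Mean x̄ = (67 + 70 + 67 + 69 + 65 + 66 + 79 + 72 + 64 + 61 + 65)/11 = 67.7273
Numerator Σ_{t=1}^{10}(x_t−x̄)(x_{t+1}−x̄) = 53.1983
Denominator Σ(x_t−x̄)² = 230.1818
r_1 = 53.1983 / 230.1818 = 0.231

0.231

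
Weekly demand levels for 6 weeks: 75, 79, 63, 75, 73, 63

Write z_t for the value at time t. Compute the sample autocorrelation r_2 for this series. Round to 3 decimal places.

Mean z̄ = (75 + 79 + 63 + 75 + 73 + 63)/6 = 71.3333
Deviations from mean: 3.6667, 7.6667, -8.3333, 3.6667, 1.6667, -8.3333
Numerator Σ_{t=1}^{4}(z_t−z̄)(z_{t+2}−z̄) = -46.8889
Denominator Σ(z_t−z̄)² = 227.3333
r_2 = -46.8889 / 227.3333 = -0.206

-0.206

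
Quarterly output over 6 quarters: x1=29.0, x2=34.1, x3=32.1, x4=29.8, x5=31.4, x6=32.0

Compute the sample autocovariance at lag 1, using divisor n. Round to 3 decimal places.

Mean x̄ = (29.0 + 34.1 + 32.1 + 29.8 + 31.4 + 32.0)/6 = 31.4000
Σ_{t=1}^{5}(x_t−x̄)(x_{t+1}−x̄) = -5.7100
γ_1 = -5.7100 / 6 = -0.952

-0.952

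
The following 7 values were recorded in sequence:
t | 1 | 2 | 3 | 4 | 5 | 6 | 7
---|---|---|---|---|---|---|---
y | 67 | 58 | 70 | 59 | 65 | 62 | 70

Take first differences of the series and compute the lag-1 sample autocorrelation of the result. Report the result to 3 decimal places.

-0.772

First differences Δy: -9, 12, -11, 6, -3, 8
Mean of differences = 0.5000
Numerator Σ(Δy_t−Δȳ)(Δy_{t+1}−Δȳ) = -350.2500
Denominator Σ(Δy_t−Δȳ)² = 453.5000
r_1(Δy) = -350.2500 / 453.5000 = -0.772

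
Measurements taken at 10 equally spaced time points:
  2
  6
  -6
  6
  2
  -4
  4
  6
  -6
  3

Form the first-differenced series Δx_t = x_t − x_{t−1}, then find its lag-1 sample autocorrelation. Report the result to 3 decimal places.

-0.584

First differences Δx: 4, -12, 12, -4, -6, 8, 2, -12, 9
Mean of differences = 0.1111
Numerator Σ(Δx_t−Δx̄)(Δx_{t+1}−Δx̄) = -378.6790
Denominator Σ(Δx_t−Δx̄)² = 648.8889
r_1(Δx) = -378.6790 / 648.8889 = -0.584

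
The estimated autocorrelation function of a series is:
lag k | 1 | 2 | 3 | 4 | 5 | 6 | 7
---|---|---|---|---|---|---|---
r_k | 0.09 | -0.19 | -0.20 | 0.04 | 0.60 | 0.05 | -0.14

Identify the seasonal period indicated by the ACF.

The largest autocorrelation is r_5 = 0.60; the remaining lags stay at or below 0.09.
The dominant spike at lag 5 indicates a seasonal period of 5.

5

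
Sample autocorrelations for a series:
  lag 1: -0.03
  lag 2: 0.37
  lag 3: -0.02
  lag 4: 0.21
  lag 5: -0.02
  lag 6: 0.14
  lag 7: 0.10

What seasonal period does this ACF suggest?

2

The largest autocorrelation is r_2 = 0.37, with a weaker echo at lag 4 (0.21); the remaining lags stay at or below 0.14.
The dominant spike at lag 2 indicates a seasonal period of 2.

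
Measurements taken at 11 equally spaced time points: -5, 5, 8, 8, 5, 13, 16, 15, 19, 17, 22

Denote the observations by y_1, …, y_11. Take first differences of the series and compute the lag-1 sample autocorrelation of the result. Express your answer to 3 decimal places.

First differences Δy: 10, 3, 0, -3, 8, 3, -1, 4, -2, 5
Mean of differences = 2.7000
Numerator Σ(Δy_t−Δȳ)(Δy_{t+1}−Δȳ) = -34.6900
Denominator Σ(Δy_t−Δȳ)² = 164.1000
r_1(Δy) = -34.6900 / 164.1000 = -0.211

-0.211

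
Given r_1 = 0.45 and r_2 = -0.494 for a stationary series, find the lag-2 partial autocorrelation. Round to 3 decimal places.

φ_{22} = (r_2 − r_1²) / (1 − r_1²)
r_1² = (0.45)² = 0.2025
Numerator = -0.494 − 0.2025 = -0.6965; denominator = 1 − 0.2025 = 0.7975
φ_{22} = -0.6965 / 0.7975 = -0.873

-0.873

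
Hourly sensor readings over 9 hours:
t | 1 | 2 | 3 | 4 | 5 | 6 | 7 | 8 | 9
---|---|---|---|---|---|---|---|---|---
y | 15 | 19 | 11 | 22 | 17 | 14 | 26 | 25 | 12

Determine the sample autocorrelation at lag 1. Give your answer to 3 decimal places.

Mean ȳ = (15 + 19 + 11 + 22 + 17 + 14 + 26 + 25 + 12)/9 = 17.8889
Numerator Σ_{t=1}^{8}(y_t−ȳ)(y_{t+1}−ȳ) = -55.1235
Denominator Σ(y_t−ȳ)² = 240.8889
r_1 = -55.1235 / 240.8889 = -0.229

-0.229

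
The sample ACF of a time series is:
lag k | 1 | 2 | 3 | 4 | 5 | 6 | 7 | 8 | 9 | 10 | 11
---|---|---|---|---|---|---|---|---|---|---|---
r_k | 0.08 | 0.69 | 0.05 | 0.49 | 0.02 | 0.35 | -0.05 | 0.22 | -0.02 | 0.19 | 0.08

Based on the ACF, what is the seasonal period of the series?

The largest autocorrelation is r_2 = 0.69, with weaker echoes at lags 4 (0.49), 6 (0.35), 8 (0.22) and 10 (0.19); the remaining lags stay at or below 0.08.
The dominant spike at lag 2 indicates a seasonal period of 2.

2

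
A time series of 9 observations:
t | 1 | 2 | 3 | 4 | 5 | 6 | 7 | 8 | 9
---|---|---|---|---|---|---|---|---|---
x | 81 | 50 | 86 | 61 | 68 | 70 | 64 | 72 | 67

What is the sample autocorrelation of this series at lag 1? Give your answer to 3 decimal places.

-0.790

Mean x̄ = (81 + 50 + 86 + 61 + 68 + 70 + 64 + 72 + 67)/9 = 68.7778
Numerator Σ_{t=1}^{8}(x_t−x̄)(x_{t+1}−x̄) = -708.7160
Denominator Σ(x_t−x̄)² = 897.5556
r_1 = -708.7160 / 897.5556 = -0.790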